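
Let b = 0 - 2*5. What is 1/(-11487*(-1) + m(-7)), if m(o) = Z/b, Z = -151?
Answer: 10/115021 ≈ 8.6941e-5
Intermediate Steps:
b = -10 (b = 0 - 10 = -10)
m(o) = 151/10 (m(o) = -151/(-10) = -151*(-⅒) = 151/10)
1/(-11487*(-1) + m(-7)) = 1/(-11487*(-1) + 151/10) = 1/(11487 + 151/10) = 1/(115021/10) = 10/115021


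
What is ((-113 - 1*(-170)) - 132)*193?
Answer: -14475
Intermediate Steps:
((-113 - 1*(-170)) - 132)*193 = ((-113 + 170) - 132)*193 = (57 - 132)*193 = -75*193 = -14475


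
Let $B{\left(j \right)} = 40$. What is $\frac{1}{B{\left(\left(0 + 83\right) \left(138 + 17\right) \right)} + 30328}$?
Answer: $\frac{1}{30368} \approx 3.2929 \cdot 10^{-5}$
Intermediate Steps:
$\frac{1}{B{\left(\left(0 + 83\right) \left(138 + 17\right) \right)} + 30328} = \frac{1}{40 + 30328} = \frac{1}{30368}$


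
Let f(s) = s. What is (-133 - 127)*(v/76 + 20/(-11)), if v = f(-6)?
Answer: 103090/209 ≈ 493.25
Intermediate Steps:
v = -6
(-133 - 127)*(v/76 + 20/(-11)) = (-133 - 127)*(-6/76 + 20/(-11)) = -260*(-6*1/76 + 20*(-1/11)) = -260*(-3/38 - 20/11) = -260*(-793/418) = 103090/209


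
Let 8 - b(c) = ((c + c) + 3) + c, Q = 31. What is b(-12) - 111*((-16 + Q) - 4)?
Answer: -1180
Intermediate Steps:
b(c) = 5 - 3*c (b(c) = 8 - (((c + c) + 3) + c) = 8 - ((2*c + 3) + c) = 8 - ((3 + 2*c) + c) = 8 - (3 + 3*c) = 8 + (-3 - 3*c) = 5 - 3*c)
b(-12) - 111*((-16 + Q) - 4) = (5 - 3*(-12)) - 111*((-16 + 31) - 4) = (5 + 36) - 111*(15 - 4) = 41 - 111*11 = 41 - 1221 = -1180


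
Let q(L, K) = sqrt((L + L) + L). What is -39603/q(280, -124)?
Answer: -13201*sqrt(210)/140 ≈ -1366.4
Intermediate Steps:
q(L, K) = sqrt(3)*sqrt(L) (q(L, K) = sqrt(2*L + L) = sqrt(3*L) = sqrt(3)*sqrt(L))
-39603/q(280, -124) = -39603*sqrt(210)/420 = -13201*sqrt(210)/140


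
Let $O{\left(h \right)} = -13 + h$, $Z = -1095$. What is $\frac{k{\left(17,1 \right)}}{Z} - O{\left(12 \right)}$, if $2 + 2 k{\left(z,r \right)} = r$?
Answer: $\frac{2191}{2190} \approx 1.0005$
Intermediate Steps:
$k{\left(z,r \right)} = -1 + \frac{r}{2}$
$\frac{k{\left(17,1 \right)}}{Z} - O{\left(12 \right)} = \frac{-1 + \frac{1}{2} \cdot 1}{-1095} - \left(-13 + 12\right) = \left(-1 + \frac{1}{2}\right) \left(- \frac{1}{1095}\right) - -1 = \left(- \frac{1}{2}\right) \left(- \frac{1}{1095}\right) + 1 = \frac{1}{2190} + 1 = \frac{2191}{2190}$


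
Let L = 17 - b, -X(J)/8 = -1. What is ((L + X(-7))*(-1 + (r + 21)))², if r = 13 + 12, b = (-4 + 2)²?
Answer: 893025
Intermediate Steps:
b = 4 (b = (-2)² = 4)
X(J) = 8 (X(J) = -8*(-1) = 8)
r = 25
L = 13 (L = 17 - 1*4 = 17 - 4 = 13)
((L + X(-7))*(-1 + (r + 21)))² = ((13 + 8)*(-1 + (25 + 21)))² = (21*(-1 + 46))² = (21*45)² = 945² = 893025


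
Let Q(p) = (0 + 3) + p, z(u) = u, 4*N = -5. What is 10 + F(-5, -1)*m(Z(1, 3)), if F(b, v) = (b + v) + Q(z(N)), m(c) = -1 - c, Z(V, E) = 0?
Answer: 57/4 ≈ 14.250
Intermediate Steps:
N = -5/4 (N = (1/4)*(-5) = -5/4 ≈ -1.2500)
Q(p) = 3 + p
F(b, v) = 7/4 + b + v (F(b, v) = (b + v) + (3 - 5/4) = (b + v) + 7/4 = 7/4 + b + v)
10 + F(-5, -1)*m(Z(1, 3)) = 10 + (7/4 - 5 - 1)*(-1 - 1*0) = 10 - 17*(-1 + 0)/4 = 10 - 17/4*(-1) = 10 + 17/4 = 57/4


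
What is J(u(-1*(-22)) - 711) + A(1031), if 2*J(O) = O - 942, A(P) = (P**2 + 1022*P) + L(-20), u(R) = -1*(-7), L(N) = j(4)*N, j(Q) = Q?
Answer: 2115740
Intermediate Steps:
L(N) = 4*N
u(R) = 7
A(P) = -80 + P**2 + 1022*P (A(P) = (P**2 + 1022*P) + 4*(-20) = (P**2 + 1022*P) - 80 = -80 + P**2 + 1022*P)
J(O) = -471 + O/2 (J(O) = (O - 942)/2 = (-942 + O)/2 = -471 + O/2)
J(u(-1*(-22)) - 711) + A(1031) = (-471 + (7 - 711)/2) + (-80 + 1031**2 + 1022*1031) = (-471 + (1/2)*(-704)) + (-80 + 1062961 + 1053682) = (-471 - 352) + 2116563 = -823 + 2116563 = 2115740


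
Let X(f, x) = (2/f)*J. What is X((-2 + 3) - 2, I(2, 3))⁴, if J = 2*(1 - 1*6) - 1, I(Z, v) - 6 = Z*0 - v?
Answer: 234256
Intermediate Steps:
I(Z, v) = 6 - v (I(Z, v) = 6 + (Z*0 - v) = 6 + (0 - v) = 6 - v)
J = -11 (J = 2*(1 - 6) - 1 = 2*(-5) - 1 = -10 - 1 = -11)
X(f, x) = -22/f (X(f, x) = (2/f)*(-11) = -22/f)
X((-2 + 3) - 2, I(2, 3))⁴ = (-22/((-2 + 3) - 2))⁴ = (-22/(1 - 2))⁴ = (-22/(-1))⁴ = (-22*(-1))⁴ = 22⁴ = 234256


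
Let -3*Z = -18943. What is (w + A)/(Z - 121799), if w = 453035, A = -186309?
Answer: -400089/173227 ≈ -2.3096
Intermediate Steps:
Z = 18943/3 (Z = -1/3*(-18943) = 18943/3 ≈ 6314.3)
(w + A)/(Z - 121799) = (453035 - 186309)/(18943/3 - 121799) = 266726/(-346454/3) = 266726*(-3/346454) = -400089/173227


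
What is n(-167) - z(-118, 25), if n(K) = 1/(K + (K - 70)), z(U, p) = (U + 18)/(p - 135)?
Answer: -4051/4444 ≈ -0.91157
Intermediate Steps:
z(U, p) = (18 + U)/(-135 + p)
n(K) = 1/(-70 + 2*K) (n(K) = 1/(K + (-70 + K)) = 1/(-70 + 2*K))
n(-167) - z(-118, 25) = 1/(2*(-35 - 167)) - (18 - 118)/(-135 + 25) = (½)/(-202) - (-100)/(-110) = (½)*(-1/202) - (-1)*(-100)/110 = -1/404 - 1*10/11 = -1/404 - 10/11 = -4051/4444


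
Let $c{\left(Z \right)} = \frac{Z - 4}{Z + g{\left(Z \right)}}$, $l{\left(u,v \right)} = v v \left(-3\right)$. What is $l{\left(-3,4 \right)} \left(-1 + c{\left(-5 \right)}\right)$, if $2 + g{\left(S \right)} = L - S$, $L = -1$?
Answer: $-96$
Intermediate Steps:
$l{\left(u,v \right)} = - 3 v^{2}$ ($l{\left(u,v \right)} = v^{2} \left(-3\right) = - 3 v^{2}$)
$g{\left(S \right)} = -3 - S$ ($g{\left(S \right)} = -2 - \left(1 + S\right) = -3 - S$)
$c{\left(Z \right)} = \frac{4}{3} - \frac{Z}{3}$ ($c{\left(Z \right)} = \frac{Z - 4}{Z - \left(3 + Z\right)} = \frac{-4 + Z}{-3} = \left(-4 + Z\right) \left(- \frac{1}{3}\right) = \frac{4}{3} - \frac{Z}{3}$)
$l{\left(-3,4 \right)} \left(-1 + c{\left(-5 \right)}\right) = - 3 \cdot 4^{2} \left(-1 + \left(\frac{4}{3} - - \frac{5}{3}\right)\right) = \left(-3\right) 16 \left(-1 + \left(\frac{4}{3} + \frac{5}{3}\right)\right) = - 48 \left(-1 + 3\right) = \left(-48\right) 2 = -96$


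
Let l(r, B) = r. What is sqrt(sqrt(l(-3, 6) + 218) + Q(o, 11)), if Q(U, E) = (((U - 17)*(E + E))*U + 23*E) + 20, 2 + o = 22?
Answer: sqrt(1593 + sqrt(215)) ≈ 40.096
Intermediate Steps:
o = 20 (o = -2 + 22 = 20)
Q(U, E) = 20 + 23*E + 2*E*U*(-17 + U) (Q(U, E) = (((-17 + U)*(2*E))*U + 23*E) + 20 = ((2*E*(-17 + U))*U + 23*E) + 20 = (2*E*U*(-17 + U) + 23*E) + 20 = (23*E + 2*E*U*(-17 + U)) + 20 = 20 + 23*E + 2*E*U*(-17 + U))
sqrt(sqrt(l(-3, 6) + 218) + Q(o, 11)) = sqrt(sqrt(-3 + 218) + (20 + 23*11 - 34*11*20 + 2*11*20**2)) = sqrt(sqrt(215) + (20 + 253 - 7480 + 2*11*400)) = sqrt(sqrt(215) + (20 + 253 - 7480 + 8800)) = sqrt(sqrt(215) + 1593) = sqrt(1593 + sqrt(215))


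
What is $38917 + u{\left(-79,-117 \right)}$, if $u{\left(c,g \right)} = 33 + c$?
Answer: $38871$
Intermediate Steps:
$38917 + u{\left(-79,-117 \right)} = 38917 + \left(33 - 79\right) = 38917 - 46 = 38871$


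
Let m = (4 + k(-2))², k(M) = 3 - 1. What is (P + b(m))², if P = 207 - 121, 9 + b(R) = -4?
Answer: 5329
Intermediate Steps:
k(M) = 2
m = 36 (m = (4 + 2)² = 6² = 36)
b(R) = -13 (b(R) = -9 - 4 = -13)
P = 86
(P + b(m))² = (86 - 13)² = 73² = 5329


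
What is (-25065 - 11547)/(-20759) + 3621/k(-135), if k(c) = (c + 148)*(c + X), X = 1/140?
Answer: -1528475016/5100216433 ≈ -0.29969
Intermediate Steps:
X = 1/140 ≈ 0.0071429
k(c) = (148 + c)*(1/140 + c) (k(c) = (c + 148)*(c + 1/140) = (148 + c)*(1/140 + c))
(-25065 - 11547)/(-20759) + 3621/k(-135) = (-25065 - 11547)/(-20759) + 3621/(37/35 + (-135)² + (20721/140)*(-135)) = -36612*(-1/20759) + 3621/(37/35 + 18225 - 559467/28) = 36612/20759 + 3621/(-245687/140) = 36612/20759 + 3621*(-140/245687) = 36612/20759 - 506940/245687 = -1528475016/5100216433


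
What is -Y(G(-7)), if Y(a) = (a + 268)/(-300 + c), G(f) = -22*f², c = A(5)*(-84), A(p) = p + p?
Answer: -27/38 ≈ -0.71053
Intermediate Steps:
A(p) = 2*p
c = -840 (c = (2*5)*(-84) = 10*(-84) = -840)
Y(a) = -67/285 - a/1140 (Y(a) = (a + 268)/(-300 - 840) = (268 + a)/(-1140) = (268 + a)*(-1/1140) = -67/285 - a/1140)
-Y(G(-7)) = -(-67/285 - (-11)*(-7)²/570) = -(-67/285 - (-11)*49/570) = -(-67/285 - 1/1140*(-1078)) = -(-67/285 + 539/570) = -1*27/38 = -27/38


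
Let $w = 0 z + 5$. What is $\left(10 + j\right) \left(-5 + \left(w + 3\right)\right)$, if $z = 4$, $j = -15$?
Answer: $-15$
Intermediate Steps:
$w = 5$ ($w = 0 \cdot 4 + 5 = 0 + 5 = 5$)
$\left(10 + j\right) \left(-5 + \left(w + 3\right)\right) = \left(10 - 15\right) \left(-5 + \left(5 + 3\right)\right) = - 5 \left(-5 + 8\right) = \left(-5\right) 3 = -15$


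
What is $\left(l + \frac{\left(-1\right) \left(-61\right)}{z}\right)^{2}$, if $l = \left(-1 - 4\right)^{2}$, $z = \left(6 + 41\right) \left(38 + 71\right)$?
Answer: $\frac{16418834496}{26245129} \approx 625.6$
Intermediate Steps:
$z = 5123$ ($z = 47 \cdot 109 = 5123$)
$l = 25$ ($l = \left(-5\right)^{2} = 25$)
$\left(l + \frac{\left(-1\right) \left(-61\right)}{z}\right)^{2} = \left(25 + \frac{\left(-1\right) \left(-61\right)}{5123}\right)^{2} = \left(25 + 61 \cdot \frac{1}{5123}\right)^{2} = \left(25 + \frac{61}{5123}\right)^{2} = \left(\frac{128136}{5123}\right)^{2} = \frac{16418834496}{26245129}$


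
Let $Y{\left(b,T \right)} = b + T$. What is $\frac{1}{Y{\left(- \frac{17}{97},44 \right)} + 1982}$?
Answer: $\frac{97}{196505} \approx 0.00049363$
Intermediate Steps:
$Y{\left(b,T \right)} = T + b$
$\frac{1}{Y{\left(- \frac{17}{97},44 \right)} + 1982} = \frac{1}{\left(44 - \frac{17}{97}\right) + 1982} = \frac{1}{\frac{4251}{97} + 1982} = \frac{1}{\frac{196505}{97}} = \frac{97}{196505}$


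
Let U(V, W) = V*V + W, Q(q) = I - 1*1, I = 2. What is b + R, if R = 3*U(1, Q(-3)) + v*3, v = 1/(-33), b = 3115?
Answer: 34330/11 ≈ 3120.9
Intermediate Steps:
Q(q) = 1 (Q(q) = 2 - 1*1 = 2 - 1 = 1)
v = -1/33 ≈ -0.030303
U(V, W) = W + V² (U(V, W) = V² + W = W + V²)
R = 65/11 (R = 3*(1 + 1²) - 1/33*3 = 3*(1 + 1) - 1/11 = 3*2 - 1/11 = 6 - 1/11 = 65/11 ≈ 5.9091)
b + R = 3115 + 65/11 = 34330/11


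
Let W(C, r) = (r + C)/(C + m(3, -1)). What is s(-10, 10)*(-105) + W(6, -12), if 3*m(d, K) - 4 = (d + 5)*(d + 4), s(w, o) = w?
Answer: 13647/13 ≈ 1049.8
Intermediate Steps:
m(d, K) = 4/3 + (4 + d)*(5 + d)/3 (m(d, K) = 4/3 + ((d + 5)*(d + 4))/3 = 4/3 + ((5 + d)*(4 + d))/3 = 4/3 + ((4 + d)*(5 + d))/3 = 4/3 + (4 + d)*(5 + d)/3)
W(C, r) = (C + r)/(20 + C) (W(C, r) = (r + C)/(C + (8 + 3*3 + (⅓)*3²)) = (C + r)/(C + (8 + 9 + (⅓)*9)) = (C + r)/(C + (8 + 9 + 3)) = (C + r)/(C + 20) = (C + r)/(20 + C))
s(-10, 10)*(-105) + W(6, -12) = -10*(-105) + (6 - 12)/(20 + 6) = 1050 - 6/26 = 1050 + (1/26)*(-6) = 1050 - 3/13 = 13647/13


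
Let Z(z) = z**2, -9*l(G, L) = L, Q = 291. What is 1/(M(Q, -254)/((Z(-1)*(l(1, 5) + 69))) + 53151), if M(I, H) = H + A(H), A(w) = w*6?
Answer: 44/2337501 ≈ 1.8824e-5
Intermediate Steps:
A(w) = 6*w
M(I, H) = 7*H (M(I, H) = H + 6*H = 7*H)
l(G, L) = -L/9
1/(M(Q, -254)/((Z(-1)*(l(1, 5) + 69))) + 53151) = 1/((7*(-254))/(((-1)**2*(-1/9*5 + 69))) + 53151) = 1/(-1778/(-5/9 + 69) + 53151) = 1/(-1778/(1*(616/9)) + 53151) = 1/(-1778/616/9 + 53151) = 1/(-1778*9/616 + 53151) = 1/(-1143/44 + 53151) = 1/(2337501/44) = 44/2337501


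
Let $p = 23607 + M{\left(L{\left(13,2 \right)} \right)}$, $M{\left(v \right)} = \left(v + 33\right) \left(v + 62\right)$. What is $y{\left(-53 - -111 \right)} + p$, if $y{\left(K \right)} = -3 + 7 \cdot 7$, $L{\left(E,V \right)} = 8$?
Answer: $26523$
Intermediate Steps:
$M{\left(v \right)} = \left(33 + v\right) \left(62 + v\right)$
$p = 26477$ ($p = 23607 + \left(2046 + 8^{2} + 95 \cdot 8\right) = 23607 + \left(2046 + 64 + 760\right) = 23607 + 2870 = 26477$)
$y{\left(K \right)} = 46$ ($y{\left(K \right)} = -3 + 49 = 46$)
$y{\left(-53 - -111 \right)} + p = 46 + 26477 = 26523$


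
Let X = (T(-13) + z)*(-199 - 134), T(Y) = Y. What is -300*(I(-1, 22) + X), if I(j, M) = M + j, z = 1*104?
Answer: 9084600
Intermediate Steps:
z = 104
X = -30303 (X = (-13 + 104)*(-199 - 134) = 91*(-333) = -30303)
-300*(I(-1, 22) + X) = -300*((22 - 1) - 30303) = -300*(21 - 30303) = -300*(-30282) = 9084600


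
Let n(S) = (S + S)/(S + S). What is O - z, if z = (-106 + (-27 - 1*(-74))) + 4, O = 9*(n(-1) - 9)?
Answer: -17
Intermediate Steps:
n(S) = 1 (n(S) = (2*S)/((2*S)) = (2*S)*(1/(2*S)) = 1)
O = -72 (O = 9*(1 - 9) = 9*(-8) = -72)
z = -55 (z = (-106 + (-27 + 74)) + 4 = (-106 + 47) + 4 = -59 + 4 = -55)
O - z = -72 - 1*(-55) = -72 + 55 = -17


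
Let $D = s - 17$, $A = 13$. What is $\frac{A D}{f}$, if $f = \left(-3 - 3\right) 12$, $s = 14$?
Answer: $\frac{13}{24} \approx 0.54167$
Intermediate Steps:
$D = -3$ ($D = 14 - 17 = -3$)
$f = -72$ ($f = \left(-6\right) 12 = -72$)
$\frac{A D}{f} = \frac{13 \left(-3\right)}{-72} = \left(-39\right) \left(- \frac{1}{72}\right) = \frac{13}{24}$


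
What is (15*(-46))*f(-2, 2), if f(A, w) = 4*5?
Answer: -13800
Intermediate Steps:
f(A, w) = 20
(15*(-46))*f(-2, 2) = (15*(-46))*20 = -690*20 = -13800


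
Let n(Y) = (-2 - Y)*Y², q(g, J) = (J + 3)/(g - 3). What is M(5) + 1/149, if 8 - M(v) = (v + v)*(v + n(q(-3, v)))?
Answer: -121259/4023 ≈ -30.141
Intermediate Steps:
q(g, J) = (3 + J)/(-3 + g)
n(Y) = Y²*(-2 - Y)
M(v) = 8 - 2*v*(v + (-½ - v/6)²*(-3/2 + v/6)) (M(v) = 8 - (v + v)*(v + ((3 + v)/(-3 - 3))²*(-2 - (3 + v)/(-3 - 3))) = 8 - 2*v*(v + ((3 + v)/(-6))²*(-2 - (3 + v)/(-6))) = 8 - 2*v*(v + (-(3 + v)/6)²*(-2 - (-1)*(3 + v)/6)) = 8 - 2*v*(v + (-½ - v/6)²*(-2 - (-½ - v/6))) = 8 - 2*v*(v + (-½ - v/6)²*(-2 + (½ + v/6))) = 8 - 2*v*(v + (-½ - v/6)²*(-3/2 + v/6)))
M(5) + 1/149 = (8 - 2*5² - 1/108*5*(3 + 5)²*(-9 + 5)) + 1/149 = (8 - 2*25 - 1/108*5*8²*(-4)) + 1/149 = (8 - 50 - 1/108*5*64*(-4)) + 1/149 = (8 - 50 + 320/27) + 1/149 = -814/27 + 1/149 = -121259/4023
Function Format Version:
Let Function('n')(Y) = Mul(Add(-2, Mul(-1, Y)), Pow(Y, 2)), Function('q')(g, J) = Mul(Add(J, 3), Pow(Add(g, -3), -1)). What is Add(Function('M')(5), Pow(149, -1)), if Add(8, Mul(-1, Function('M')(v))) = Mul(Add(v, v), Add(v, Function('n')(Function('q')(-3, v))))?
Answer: Rational(-121259, 4023) ≈ -30.141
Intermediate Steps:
Function('q')(g, J) = Mul(Pow(Add(-3, g), -1), Add(3, J)) (Function('q')(g, J) = Mul(Add(3, J), Pow(Add(-3, g), -1)) = Mul(Pow(Add(-3, g), -1), Add(3, J)))
Function('n')(Y) = Mul(Pow(Y, 2), Add(-2, Mul(-1, Y)))
Function('M')(v) = Add(8, Mul(-2, v, Add(v, Mul(Pow(Add(Rational(-1, 2), Mul(Rational(-1, 6), v)), 2), Add(Rational(-3, 2), Mul(Rational(1, 6), v)))))) (Function('M')(v) = Add(8, Mul(-1, Mul(Add(v, v), Add(v, Mul(Pow(Mul(Pow(Add(-3, -3), -1), Add(3, v)), 2), Add(-2, Mul(-1, Mul(Pow(Add(-3, -3), -1), Add(3, v))))))))) = Add(8, Mul(-1, Mul(Mul(2, v), Add(v, Mul(Pow(Mul(Pow(-6, -1), Add(3, v)), 2), Add(-2, Mul(-1, Mul(Pow(-6, -1), Add(3, v))))))))) = Add(8, Mul(-1, Mul(Mul(2, v), Add(v, Mul(Pow(Mul(Rational(-1, 6), Add(3, v)), 2), Add(-2, Mul(-1, Mul(Rational(-1, 6), Add(3, v))))))))) = Add(8, Mul(-1, Mul(Mul(2, v), Add(v, Mul(Pow(Add(Rational(-1, 2), Mul(Rational(-1, 6), v)), 2), Add(-2, Mul(-1, Add(Rational(-1, 2), Mul(Rational(-1, 6), v))))))))) = Add(8, Mul(-1, Mul(Mul(2, v), Add(v, Mul(Pow(Add(Rational(-1, 2), Mul(Rational(-1, 6), v)), 2), Add(-2, Add(Rational(1, 2), Mul(Rational(1, 6), v)))))))) = Add(8, Mul(-1, Mul(Mul(2, v), Add(v, Mul(Pow(Add(Rational(-1, 2), Mul(Rational(-1, 6), v)), 2), Add(Rational(-3, 2), Mul(Rational(1, 6), v))))))) = Add(8, Mul(-1, Mul(2, v, Add(v, Mul(Pow(Add(Rational(-1, 2), Mul(Rational(-1, 6), v)), 2), Add(Rational(-3, 2), Mul(Rational(1, 6), v))))))) = Add(8, Mul(-2, v, Add(v, Mul(Pow(Add(Rational(-1, 2), Mul(Rational(-1, 6), v)), 2), Add(Rational(-3, 2), Mul(Rational(1, 6), v)))))))
Add(Function('M')(5), Pow(149, -1)) = Add(Add(8, Mul(-2, Pow(5, 2)), Mul(Rational(-1, 108), 5, Pow(Add(3, 5), 2), Add(-9, 5))), Pow(149, -1)) = Add(Add(8, Mul(-2, 25), Mul(Rational(-1, 108), 5, Pow(8, 2), -4)), Rational(1, 149)) = Add(Add(8, -50, Mul(Rational(-1, 108), 5, 64, -4)), Rational(1, 149)) = Add(Add(8, -50, Rational(320, 27)), Rational(1, 149)) = Add(Rational(-814, 27), Rational(1, 149)) = Rational(-121259, 4023)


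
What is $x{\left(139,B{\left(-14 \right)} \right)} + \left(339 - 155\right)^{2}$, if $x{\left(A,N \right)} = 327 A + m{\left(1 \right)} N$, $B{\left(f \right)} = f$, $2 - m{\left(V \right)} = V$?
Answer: $79295$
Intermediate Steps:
$m{\left(V \right)} = 2 - V$
$x{\left(A,N \right)} = N + 327 A$ ($x{\left(A,N \right)} = 327 A + \left(2 - 1\right) N = 327 A + 1 N = 327 A + N = N + 327 A$)
$x{\left(139,B{\left(-14 \right)} \right)} + \left(339 - 155\right)^{2} = \left(-14 + 327 \cdot 139\right) + \left(339 - 155\right)^{2} = \left(-14 + 45453\right) + \left(339 - 155\right)^{2} = 45439 + \left(339 - 155\right)^{2} = 45439 + 184^{2} = 45439 + 33856 = 79295$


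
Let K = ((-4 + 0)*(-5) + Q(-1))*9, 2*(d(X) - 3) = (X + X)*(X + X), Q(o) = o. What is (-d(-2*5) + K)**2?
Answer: 1024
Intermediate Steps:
d(X) = 3 + 2*X**2 (d(X) = 3 + ((X + X)*(X + X))/2 = 3 + ((2*X)*(2*X))/2 = 3 + (4*X**2)/2 = 3 + 2*X**2)
K = 171 (K = ((-4 + 0)*(-5) - 1)*9 = (-4*(-5) - 1)*9 = (20 - 1)*9 = 19*9 = 171)
(-d(-2*5) + K)**2 = (-(3 + 2*(-2*5)**2) + 171)**2 = (-(3 + 2*(-10)**2) + 171)**2 = (-(3 + 2*100) + 171)**2 = (-(3 + 200) + 171)**2 = (-1*203 + 171)**2 = (-203 + 171)**2 = (-32)**2 = 1024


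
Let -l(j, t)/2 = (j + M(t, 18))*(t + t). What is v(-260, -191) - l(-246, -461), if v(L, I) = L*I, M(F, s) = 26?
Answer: 455340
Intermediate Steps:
v(L, I) = I*L
l(j, t) = -4*t*(26 + j) (l(j, t) = -2*(j + 26)*(t + t) = -2*(26 + j)*2*t = -4*t*(26 + j))
v(-260, -191) - l(-246, -461) = -191*(-260) - (-4)*(-461)*(26 - 246) = 49660 - (-4)*(-461)*(-220) = 49660 - 1*(-405680) = 49660 + 405680 = 455340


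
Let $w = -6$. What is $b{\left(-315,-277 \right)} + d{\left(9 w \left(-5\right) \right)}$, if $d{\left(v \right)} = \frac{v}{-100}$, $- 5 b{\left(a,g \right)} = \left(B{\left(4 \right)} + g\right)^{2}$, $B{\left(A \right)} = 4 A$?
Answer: $- \frac{136269}{10} \approx -13627.0$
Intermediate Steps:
$b{\left(a,g \right)} = - \frac{\left(16 + g\right)^{2}}{5}$ ($b{\left(a,g \right)} = - \frac{\left(4 \cdot 4 + g\right)^{2}}{5} = - \frac{\left(16 + g\right)^{2}}{5}$)
$d{\left(v \right)} = - \frac{v}{100}$ ($d{\left(v \right)} = v \left(- \frac{1}{100}\right) = - \frac{v}{100}$)
$b{\left(-315,-277 \right)} + d{\left(9 w \left(-5\right) \right)} = - \frac{\left(16 - 277\right)^{2}}{5} - \frac{9 \left(-6\right) \left(-5\right)}{100} = - \frac{\left(-261\right)^{2}}{5} - \frac{\left(-54\right) \left(-5\right)}{100} = \left(- \frac{1}{5}\right) 68121 - \frac{27}{10} = - \frac{68121}{5} - \frac{27}{10} = - \frac{136269}{10}$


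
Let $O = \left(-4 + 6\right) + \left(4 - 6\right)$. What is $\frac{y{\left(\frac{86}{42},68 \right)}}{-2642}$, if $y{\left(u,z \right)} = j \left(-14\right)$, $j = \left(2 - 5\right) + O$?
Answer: $- \frac{21}{1321} \approx -0.015897$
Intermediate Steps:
$O = 0$ ($O = 2 + \left(4 - 6\right) = 2 - 2 = 0$)
$j = -3$ ($j = \left(2 - 5\right) + 0 = -3 + 0 = -3$)
$y{\left(u,z \right)} = 42$ ($y{\left(u,z \right)} = \left(-3\right) \left(-14\right) = 42$)
$\frac{y{\left(\frac{86}{42},68 \right)}}{-2642} = \frac{42}{-2642} = 42 \left(- \frac{1}{2642}\right) = - \frac{21}{1321}$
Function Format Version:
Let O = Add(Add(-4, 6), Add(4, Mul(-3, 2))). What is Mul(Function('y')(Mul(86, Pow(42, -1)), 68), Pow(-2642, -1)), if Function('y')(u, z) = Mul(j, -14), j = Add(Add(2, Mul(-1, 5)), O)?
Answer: Rational(-21, 1321) ≈ -0.015897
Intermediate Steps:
O = 0 (O = Add(2, Add(4, -6)) = Add(2, -2) = 0)
j = -3 (j = Add(Add(2, Mul(-1, 5)), 0) = Add(Add(2, -5), 0) = Add(-3, 0) = -3)
Function('y')(u, z) = 42 (Function('y')(u, z) = Mul(-3, -14) = 42)
Mul(Function('y')(Mul(86, Pow(42, -1)), 68), Pow(-2642, -1)) = Mul(42, Pow(-2642, -1)) = Mul(42, Rational(-1, 2642)) = Rational(-21, 1321)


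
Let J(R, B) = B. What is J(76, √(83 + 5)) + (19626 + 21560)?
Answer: 41186 + 2*√22 ≈ 41195.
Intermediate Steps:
J(76, √(83 + 5)) + (19626 + 21560) = √(83 + 5) + (19626 + 21560) = √88 + 41186 = 2*√22 + 41186 = 41186 + 2*√22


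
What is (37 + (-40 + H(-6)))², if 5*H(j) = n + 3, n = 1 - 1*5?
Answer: 256/25 ≈ 10.240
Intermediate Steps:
n = -4 (n = 1 - 5 = -4)
H(j) = -⅕ (H(j) = (-4 + 3)/5 = (⅕)*(-1) = -⅕)
(37 + (-40 + H(-6)))² = (37 + (-40 - ⅕))² = (37 - 201/5)² = (-16/5)² = 256/25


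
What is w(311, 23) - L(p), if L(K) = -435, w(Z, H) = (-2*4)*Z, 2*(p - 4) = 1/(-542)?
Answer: -2053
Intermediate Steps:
p = 4335/1084 (p = 4 + (½)/(-542) = 4 + (½)*(-1/542) = 4 - 1/1084 = 4335/1084 ≈ 3.9991)
w(Z, H) = -8*Z
w(311, 23) - L(p) = -8*311 - 1*(-435) = -2488 + 435 = -2053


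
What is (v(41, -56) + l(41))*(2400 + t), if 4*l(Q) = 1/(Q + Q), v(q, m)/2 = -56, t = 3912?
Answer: -28983915/41 ≈ -7.0693e+5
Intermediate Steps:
v(q, m) = -112 (v(q, m) = 2*(-56) = -112)
l(Q) = 1/(8*Q) (l(Q) = 1/(4*(Q + Q)) = 1/(4*((2*Q))) = (1/(2*Q))/4 = 1/(8*Q))
(v(41, -56) + l(41))*(2400 + t) = (-112 + (⅛)/41)*(2400 + 3912) = (-112 + (⅛)*(1/41))*6312 = (-112 + 1/328)*6312 = -36735/328*6312 = -28983915/41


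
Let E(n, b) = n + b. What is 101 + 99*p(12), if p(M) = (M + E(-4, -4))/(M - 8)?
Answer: 200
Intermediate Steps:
E(n, b) = b + n
p(M) = 1 (p(M) = (M + (-4 - 4))/(M - 8) = (M - 8)/(-8 + M) = (-8 + M)/(-8 + M) = 1)
101 + 99*p(12) = 101 + 99*1 = 101 + 99 = 200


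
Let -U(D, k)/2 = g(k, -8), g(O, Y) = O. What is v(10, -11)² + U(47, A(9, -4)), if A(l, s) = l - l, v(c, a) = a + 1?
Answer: 100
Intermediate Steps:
v(c, a) = 1 + a
A(l, s) = 0
U(D, k) = -2*k
v(10, -11)² + U(47, A(9, -4)) = (1 - 11)² - 2*0 = (-10)² + 0 = 100 + 0 = 100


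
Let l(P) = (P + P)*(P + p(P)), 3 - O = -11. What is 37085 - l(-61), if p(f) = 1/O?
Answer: 207562/7 ≈ 29652.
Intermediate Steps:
O = 14 (O = 3 - 1*(-11) = 3 + 11 = 14)
p(f) = 1/14
l(P) = 2*P*(1/14 + P) (l(P) = (P + P)*(P + 1/14) = (2*P)*(1/14 + P) = 2*P*(1/14 + P))
37085 - l(-61) = 37085 - (-61)*(1 + 14*(-61))/7 = 37085 - (-61)*(1 - 854)/7 = 37085 - (-61)*(-853)/7 = 37085 - 1*52033/7 = 37085 - 52033/7 = 207562/7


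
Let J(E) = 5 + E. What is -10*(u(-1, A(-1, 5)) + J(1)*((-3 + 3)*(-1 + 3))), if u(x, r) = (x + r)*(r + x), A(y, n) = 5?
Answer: -160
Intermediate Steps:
u(x, r) = (r + x)**2 (u(x, r) = (r + x)*(r + x) = (r + x)**2)
-10*(u(-1, A(-1, 5)) + J(1)*((-3 + 3)*(-1 + 3))) = -10*((5 - 1)**2 + (5 + 1)*((-3 + 3)*(-1 + 3))) = -10*(4**2 + 6*(0*2)) = -10*(16 + 6*0) = -10*(16 + 0) = -10*16 = -160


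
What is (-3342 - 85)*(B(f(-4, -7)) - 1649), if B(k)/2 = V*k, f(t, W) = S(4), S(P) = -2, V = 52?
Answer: 6363939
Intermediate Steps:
f(t, W) = -2
B(k) = 104*k (B(k) = 2*(52*k) = 104*k)
(-3342 - 85)*(B(f(-4, -7)) - 1649) = (-3342 - 85)*(104*(-2) - 1649) = -3427*(-208 - 1649) = -3427*(-1857) = 6363939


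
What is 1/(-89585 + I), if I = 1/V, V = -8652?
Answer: -8652/775089421 ≈ -1.1163e-5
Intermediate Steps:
I = -1/8652 (I = 1/(-8652) = -1/8652 ≈ -0.00011558)
1/(-89585 + I) = 1/(-89585 - 1/8652) = 1/(-775089421/8652) = -8652/775089421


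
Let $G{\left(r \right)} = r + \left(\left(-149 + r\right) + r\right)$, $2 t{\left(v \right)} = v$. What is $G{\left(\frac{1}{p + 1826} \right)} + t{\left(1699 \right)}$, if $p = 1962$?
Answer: $\frac{2653497}{3788} \approx 700.5$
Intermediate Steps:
$t{\left(v \right)} = \frac{v}{2}$
$G{\left(r \right)} = -149 + 3 r$ ($G{\left(r \right)} = r + \left(-149 + 2 r\right) = -149 + 3 r$)
$G{\left(\frac{1}{p + 1826} \right)} + t{\left(1699 \right)} = \left(-149 + \frac{3}{1962 + 1826}\right) + \frac{1}{2} \cdot 1699 = \left(-149 + \frac{3}{3788}\right) + \frac{1699}{2} = - \frac{564409}{3788} + \frac{1699}{2} = \frac{2653497}{3788}$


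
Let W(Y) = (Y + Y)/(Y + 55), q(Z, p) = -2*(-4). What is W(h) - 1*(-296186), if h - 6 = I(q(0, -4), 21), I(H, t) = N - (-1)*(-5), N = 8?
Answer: 9477961/32 ≈ 2.9619e+5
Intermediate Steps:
q(Z, p) = 8
I(H, t) = 3 (I(H, t) = 8 - (-1)*(-5) = 8 - 1*5 = 8 - 5 = 3)
h = 9 (h = 6 + 3 = 9)
W(Y) = 2*Y/(55 + Y) (W(Y) = (2*Y)/(55 + Y) = 2*Y/(55 + Y))
W(h) - 1*(-296186) = 2*9/(55 + 9) - 1*(-296186) = 2*9/64 + 296186 = 2*9*(1/64) + 296186 = 9/32 + 296186 = 9477961/32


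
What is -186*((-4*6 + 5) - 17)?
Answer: 6696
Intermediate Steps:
-186*((-4*6 + 5) - 17) = -186*((-24 + 5) - 17) = -186*(-19 - 17) = -186*(-36) = 6696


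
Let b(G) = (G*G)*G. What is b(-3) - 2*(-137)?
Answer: 247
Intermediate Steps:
b(G) = G³ (b(G) = G²*G = G³)
b(-3) - 2*(-137) = (-3)³ - 2*(-137) = -27 + 274 = 247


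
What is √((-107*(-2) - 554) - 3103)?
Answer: I*√3443 ≈ 58.677*I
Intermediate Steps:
√((-107*(-2) - 554) - 3103) = √((214 - 554) - 3103) = √(-340 - 3103) = √(-3443) = I*√3443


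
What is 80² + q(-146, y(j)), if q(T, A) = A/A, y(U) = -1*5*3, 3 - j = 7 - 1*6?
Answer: 6401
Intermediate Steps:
j = 2 (j = 3 - (7 - 1*6) = 3 - (7 - 6) = 3 - 1*1 = 3 - 1 = 2)
y(U) = -15 (y(U) = -5*3 = -15)
q(T, A) = 1
80² + q(-146, y(j)) = 80² + 1 = 6400 + 1 = 6401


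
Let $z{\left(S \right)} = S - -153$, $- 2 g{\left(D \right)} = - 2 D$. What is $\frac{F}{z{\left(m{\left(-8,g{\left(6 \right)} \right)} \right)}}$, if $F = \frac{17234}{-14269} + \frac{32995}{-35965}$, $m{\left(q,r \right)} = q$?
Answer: $- \frac{218125293}{14882352965} \approx -0.014657$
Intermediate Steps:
$g{\left(D \right)} = D$ ($g{\left(D \right)} = - \frac{\left(-2\right) D}{2} = D$)
$z{\left(S \right)} = 153 + S$ ($z{\left(S \right)} = S + 153 = 153 + S$)
$F = - \frac{218125293}{102636917}$ ($F = 17234 \left(- \frac{1}{14269}\right) + 32995 \left(- \frac{1}{35965}\right) = - \frac{17234}{14269} - \frac{6599}{7193} = - \frac{218125293}{102636917} \approx -2.1252$)
$\frac{F}{z{\left(m{\left(-8,g{\left(6 \right)} \right)} \right)}} = - \frac{218125293}{102636917 \left(153 - 8\right)} = - \frac{218125293}{102636917 \cdot 145} = \left(- \frac{218125293}{102636917}\right) \frac{1}{145} = - \frac{218125293}{14882352965}$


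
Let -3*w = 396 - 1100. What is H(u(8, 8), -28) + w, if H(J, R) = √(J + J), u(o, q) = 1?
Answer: 704/3 + √2 ≈ 236.08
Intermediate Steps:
H(J, R) = √2*√J (H(J, R) = √(2*J) = √2*√J)
w = 704/3 (w = -(396 - 1100)/3 = -⅓*(-704) = 704/3 ≈ 234.67)
H(u(8, 8), -28) + w = √2*√1 + 704/3 = √2*1 + 704/3 = √2 + 704/3 = 704/3 + √2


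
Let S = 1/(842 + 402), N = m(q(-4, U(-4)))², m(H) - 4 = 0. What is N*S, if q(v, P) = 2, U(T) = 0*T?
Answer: 4/311 ≈ 0.012862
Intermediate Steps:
U(T) = 0
m(H) = 4 (m(H) = 4 + 0 = 4)
N = 16 (N = 4² = 16)
S = 1/1244 ≈ 0.00080386
N*S = 16*(1/1244) = 4/311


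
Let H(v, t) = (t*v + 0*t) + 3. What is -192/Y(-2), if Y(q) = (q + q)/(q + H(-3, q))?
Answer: 336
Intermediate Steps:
H(v, t) = 3 + t*v (H(v, t) = (t*v + 0) + 3 = t*v + 3 = 3 + t*v)
Y(q) = 2*q/(3 - 2*q) (Y(q) = (q + q)/(q + (3 + q*(-3))) = (2*q)/(q + (3 - 3*q)) = (2*q)/(3 - 2*q) = 2*q/(3 - 2*q))
-192/Y(-2) = -192/(2*(-2)/(3 - 2*(-2))) = -192/(2*(-2)/(3 + 4)) = -192/(2*(-2)/7) = -192/(2*(-2)*(⅐)) = -192/(-4/7) = -192*(-7/4) = 336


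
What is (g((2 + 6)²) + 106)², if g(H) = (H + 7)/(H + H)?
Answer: 186022321/16384 ≈ 11354.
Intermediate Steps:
g(H) = (7 + H)/(2*H) (g(H) = (7 + H)/((2*H)) = (7 + H)*(1/(2*H)) = (7 + H)/(2*H))
(g((2 + 6)²) + 106)² = ((7 + (2 + 6)²)/(2*((2 + 6)²)) + 106)² = ((7 + 8²)/(2*(8²)) + 106)² = ((½)*(7 + 64)/64 + 106)² = ((½)*(1/64)*71 + 106)² = (71/128 + 106)² = (13639/128)² = 186022321/16384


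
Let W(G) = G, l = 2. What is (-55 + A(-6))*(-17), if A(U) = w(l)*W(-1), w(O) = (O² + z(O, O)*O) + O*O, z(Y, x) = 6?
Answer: 1275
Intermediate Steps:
w(O) = 2*O² + 6*O (w(O) = (O² + 6*O) + O*O = (O² + 6*O) + O² = 2*O² + 6*O)
A(U) = -20 (A(U) = (2*2*(3 + 2))*(-1) = (2*2*5)*(-1) = 20*(-1) = -20)
(-55 + A(-6))*(-17) = (-55 - 20)*(-17) = -75*(-17) = 1275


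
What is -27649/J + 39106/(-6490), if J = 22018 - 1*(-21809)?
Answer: -946670336/142218615 ≈ -6.6564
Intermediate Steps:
J = 43827 (J = 22018 + 21809 = 43827)
-27649/J + 39106/(-6490) = -27649/43827 + 39106/(-6490) = -27649*1/43827 + 39106*(-1/6490) = -27649/43827 - 19553/3245 = -946670336/142218615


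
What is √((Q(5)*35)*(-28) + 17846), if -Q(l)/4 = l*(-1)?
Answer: I*√1754 ≈ 41.881*I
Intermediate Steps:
Q(l) = 4*l (Q(l) = -4*l*(-1) = -(-4)*l = 4*l)
√((Q(5)*35)*(-28) + 17846) = √(((4*5)*35)*(-28) + 17846) = √((20*35)*(-28) + 17846) = √(700*(-28) + 17846) = √(-19600 + 17846) = √(-1754) = I*√1754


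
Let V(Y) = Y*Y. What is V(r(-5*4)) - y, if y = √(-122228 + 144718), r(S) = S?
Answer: 400 - √22490 ≈ 250.03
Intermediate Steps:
V(Y) = Y²
y = √22490 ≈ 149.97
V(r(-5*4)) - y = (-5*4)² - √22490 = (-20)² - √22490 = 400 - √22490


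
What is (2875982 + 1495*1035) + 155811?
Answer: 4579118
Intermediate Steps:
(2875982 + 1495*1035) + 155811 = (2875982 + 1547325) + 155811 = 4423307 + 155811 = 4579118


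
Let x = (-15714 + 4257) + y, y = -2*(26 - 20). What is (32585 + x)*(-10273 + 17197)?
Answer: 146207184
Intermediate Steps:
y = -12 (y = -2*6 = -12)
x = -11469 (x = (-15714 + 4257) - 12 = -11457 - 12 = -11469)
(32585 + x)*(-10273 + 17197) = (32585 - 11469)*(-10273 + 17197) = 21116*6924 = 146207184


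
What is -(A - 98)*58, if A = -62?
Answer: 9280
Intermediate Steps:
-(A - 98)*58 = -(-62 - 98)*58 = -(-160)*58 = -1*(-9280) = 9280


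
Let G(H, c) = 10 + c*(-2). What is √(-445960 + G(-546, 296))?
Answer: I*√446542 ≈ 668.24*I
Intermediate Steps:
G(H, c) = 10 - 2*c
√(-445960 + G(-546, 296)) = √(-445960 + (10 - 2*296)) = √(-445960 + (10 - 592)) = √(-445960 - 582) = √(-446542) = I*√446542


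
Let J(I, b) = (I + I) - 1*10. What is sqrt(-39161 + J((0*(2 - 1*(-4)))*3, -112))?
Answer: I*sqrt(39171) ≈ 197.92*I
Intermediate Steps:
J(I, b) = -10 + 2*I (J(I, b) = 2*I - 10 = -10 + 2*I)
sqrt(-39161 + J((0*(2 - 1*(-4)))*3, -112)) = sqrt(-39161 + (-10 + 2*((0*(2 - 1*(-4)))*3))) = sqrt(-39161 + (-10 + 2*((0*(2 + 4))*3))) = sqrt(-39161 + (-10 + 2*((0*6)*3))) = sqrt(-39161 + (-10 + 2*(0*3))) = sqrt(-39161 + (-10 + 2*0)) = sqrt(-39161 + (-10 + 0)) = sqrt(-39161 - 10) = sqrt(-39171) = I*sqrt(39171)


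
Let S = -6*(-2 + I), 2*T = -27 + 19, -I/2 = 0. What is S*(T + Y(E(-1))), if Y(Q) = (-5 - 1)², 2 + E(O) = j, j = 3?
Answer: 384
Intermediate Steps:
I = 0 (I = -2*0 = 0)
E(O) = 1 (E(O) = -2 + 3 = 1)
Y(Q) = 36 (Y(Q) = (-6)² = 36)
T = -4 (T = (-27 + 19)/2 = (½)*(-8) = -4)
S = 12 (S = -6*(-2 + 0) = -6*(-2) = 12)
S*(T + Y(E(-1))) = 12*(-4 + 36) = 12*32 = 384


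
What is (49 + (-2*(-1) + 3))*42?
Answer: 2268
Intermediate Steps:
(49 + (-2*(-1) + 3))*42 = (49 + (2 + 3))*42 = (49 + 5)*42 = 54*42 = 2268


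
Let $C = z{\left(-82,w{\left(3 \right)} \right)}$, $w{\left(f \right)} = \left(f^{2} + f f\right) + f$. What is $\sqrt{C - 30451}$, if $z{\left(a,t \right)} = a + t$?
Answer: $4 i \sqrt{1907} \approx 174.68 i$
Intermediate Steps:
$w{\left(f \right)} = f + 2 f^{2}$ ($w{\left(f \right)} = \left(f^{2} + f^{2}\right) + f = 2 f^{2} + f = f + 2 f^{2}$)
$C = -61$ ($C = -82 + 3 \left(1 + 2 \cdot 3\right) = -82 + 3 \left(1 + 6\right) = -82 + 3 \cdot 7 = -82 + 21 = -61$)
$\sqrt{C - 30451} = \sqrt{-61 - 30451} = \sqrt{-30512} = 4 i \sqrt{1907}$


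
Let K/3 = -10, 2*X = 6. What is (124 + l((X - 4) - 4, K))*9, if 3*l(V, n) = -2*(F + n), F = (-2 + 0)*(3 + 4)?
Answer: 1380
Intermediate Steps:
X = 3 (X = (½)*6 = 3)
K = -30 (K = 3*(-10) = -30)
F = -14 (F = -2*7 = -14)
l(V, n) = 28/3 - 2*n/3 (l(V, n) = (-2*(-14 + n))/3 = (28 - 2*n)/3 = 28/3 - 2*n/3)
(124 + l((X - 4) - 4, K))*9 = (124 + (28/3 - ⅔*(-30)))*9 = (124 + (28/3 + 20))*9 = (124 + 88/3)*9 = (460/3)*9 = 1380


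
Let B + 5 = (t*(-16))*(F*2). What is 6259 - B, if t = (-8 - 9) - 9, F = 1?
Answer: 5432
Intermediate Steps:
t = -26 (t = -17 - 9 = -26)
B = 827 (B = -5 + (-26*(-16))*(1*2) = -5 + 416*2 = -5 + 832 = 827)
6259 - B = 6259 - 1*827 = 6259 - 827 = 5432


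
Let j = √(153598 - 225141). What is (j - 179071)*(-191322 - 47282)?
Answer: 42727056884 - 238604*I*√71543 ≈ 4.2727e+10 - 6.3821e+7*I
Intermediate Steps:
j = I*√71543 (j = √(-71543) = I*√71543 ≈ 267.48*I)
(j - 179071)*(-191322 - 47282) = (I*√71543 - 179071)*(-191322 - 47282) = (-179071 + I*√71543)*(-238604) = 42727056884 - 238604*I*√71543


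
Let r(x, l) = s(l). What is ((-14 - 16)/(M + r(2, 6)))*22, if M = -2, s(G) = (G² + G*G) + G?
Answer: -165/19 ≈ -8.6842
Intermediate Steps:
s(G) = G + 2*G² (s(G) = (G² + G²) + G = 2*G² + G = G + 2*G²)
r(x, l) = l*(1 + 2*l)
((-14 - 16)/(M + r(2, 6)))*22 = ((-14 - 16)/(-2 + 6*(1 + 2*6)))*22 = -30/(-2 + 6*(1 + 12))*22 = -30/(-2 + 6*13)*22 = -30/(-2 + 78)*22 = -30/76*22 = -30*1/76*22 = -15/38*22 = -165/19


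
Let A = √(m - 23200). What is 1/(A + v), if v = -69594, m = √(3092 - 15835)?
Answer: -1/(69594 - √(-23200 + I*√12743)) ≈ -1.4369e-5 - 3.1449e-8*I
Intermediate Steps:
m = I*√12743 (m = √(-12743) = I*√12743 ≈ 112.88*I)
A = √(-23200 + I*√12743) (A = √(I*√12743 - 23200) = √(-23200 + I*√12743) ≈ 0.3706 + 152.32*I)
1/(A + v) = 1/(√(-23200 + I*√12743) - 69594) = 1/(-69594 + √(-23200 + I*√12743))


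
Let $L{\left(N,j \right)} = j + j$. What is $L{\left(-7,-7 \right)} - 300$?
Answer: $-314$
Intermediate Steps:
$L{\left(N,j \right)} = 2 j$
$L{\left(-7,-7 \right)} - 300 = 2 \left(-7\right) - 300 = -14 - 300 = -314$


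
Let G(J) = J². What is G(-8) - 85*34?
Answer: -2826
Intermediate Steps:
G(-8) - 85*34 = (-8)² - 85*34 = 64 - 2890 = -2826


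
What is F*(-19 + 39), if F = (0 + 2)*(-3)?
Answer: -120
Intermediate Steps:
F = -6 (F = 2*(-3) = -6)
F*(-19 + 39) = -6*(-19 + 39) = -6*20 = -120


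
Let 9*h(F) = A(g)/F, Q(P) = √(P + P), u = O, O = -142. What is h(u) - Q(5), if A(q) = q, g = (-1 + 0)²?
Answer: -1/1278 - √10 ≈ -3.1631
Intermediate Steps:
g = 1 (g = (-1)² = 1)
u = -142
Q(P) = √2*√P (Q(P) = √(2*P) = √2*√P)
h(F) = 1/(9*F) (h(F) = (1/F)/9 = 1/(9*F))
h(u) - Q(5) = (⅑)/(-142) - √2*√5 = (⅑)*(-1/142) - √10 = -1/1278 - √10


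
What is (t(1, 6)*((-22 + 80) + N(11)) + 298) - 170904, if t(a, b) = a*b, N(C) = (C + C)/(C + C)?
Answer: -170252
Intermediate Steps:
N(C) = 1 (N(C) = (2*C)/((2*C)) = (2*C)*(1/(2*C)) = 1)
(t(1, 6)*((-22 + 80) + N(11)) + 298) - 170904 = ((1*6)*((-22 + 80) + 1) + 298) - 170904 = (6*(58 + 1) + 298) - 170904 = (6*59 + 298) - 170904 = (354 + 298) - 170904 = 652 - 170904 = -170252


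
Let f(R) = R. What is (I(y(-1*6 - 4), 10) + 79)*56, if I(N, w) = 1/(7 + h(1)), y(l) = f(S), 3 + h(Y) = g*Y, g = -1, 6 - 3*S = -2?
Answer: 13328/3 ≈ 4442.7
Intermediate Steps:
S = 8/3 (S = 2 - ⅓*(-2) = 2 + ⅔ = 8/3 ≈ 2.6667)
h(Y) = -3 - Y
y(l) = 8/3
I(N, w) = ⅓ (I(N, w) = 1/(7 + (-3 - 1*1)) = 1/(7 + (-3 - 1)) = 1/(7 - 4) = 1/3 = ⅓)
(I(y(-1*6 - 4), 10) + 79)*56 = (⅓ + 79)*56 = (238/3)*56 = 13328/3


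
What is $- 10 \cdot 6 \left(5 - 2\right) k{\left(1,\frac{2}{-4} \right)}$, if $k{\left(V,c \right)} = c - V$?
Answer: $270$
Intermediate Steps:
$- 10 \cdot 6 \left(5 - 2\right) k{\left(1,\frac{2}{-4} \right)} = - 10 \cdot 6 \left(5 - 2\right) \left(\frac{2}{-4} - 1\right) = - 10 \cdot 6 \cdot 3 \left(2 \left(- \frac{1}{4}\right) - 1\right) = \left(-10\right) 18 \left(- \frac{1}{2} - 1\right) = \left(-180\right) \left(- \frac{3}{2}\right) = 270$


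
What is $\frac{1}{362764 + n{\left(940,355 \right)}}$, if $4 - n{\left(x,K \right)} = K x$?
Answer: $\frac{1}{29068} \approx 3.4402 \cdot 10^{-5}$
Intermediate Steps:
$n{\left(x,K \right)} = 4 - K x$
$\frac{1}{362764 + n{\left(940,355 \right)}} = \frac{1}{362764 + \left(4 - 355 \cdot 940\right)} = \frac{1}{362764 + \left(4 - 333700\right)} = \frac{1}{362764 - 333696} = \frac{1}{29068}$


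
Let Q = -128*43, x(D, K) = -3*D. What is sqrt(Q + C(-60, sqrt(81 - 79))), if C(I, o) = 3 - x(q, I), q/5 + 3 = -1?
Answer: I*sqrt(5561) ≈ 74.572*I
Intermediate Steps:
q = -20 (q = -15 + 5*(-1) = -15 - 5 = -20)
C(I, o) = -57 (C(I, o) = 3 - (-3)*(-20) = 3 - 1*60 = 3 - 60 = -57)
Q = -5504
sqrt(Q + C(-60, sqrt(81 - 79))) = sqrt(-5504 - 57) = sqrt(-5561) = I*sqrt(5561)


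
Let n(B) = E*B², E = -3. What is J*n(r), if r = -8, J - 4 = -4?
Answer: 0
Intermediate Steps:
J = 0 (J = 4 - 4 = 0)
n(B) = -3*B²
J*n(r) = 0*(-3*(-8)²) = 0*(-3*64) = 0*(-192) = 0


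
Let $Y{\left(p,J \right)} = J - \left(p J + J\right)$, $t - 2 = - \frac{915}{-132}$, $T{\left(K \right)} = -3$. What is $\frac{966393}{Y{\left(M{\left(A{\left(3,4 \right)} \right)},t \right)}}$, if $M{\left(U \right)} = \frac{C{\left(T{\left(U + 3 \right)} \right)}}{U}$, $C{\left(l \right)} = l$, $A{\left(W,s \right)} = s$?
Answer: $\frac{18898352}{131} \approx 1.4426 \cdot 10^{5}$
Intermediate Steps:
$M{\left(U \right)} = - \frac{3}{U}$
$t = \frac{393}{44}$ ($t = 2 - \frac{915}{-132} = 2 - - \frac{305}{44} = 2 + \frac{305}{44} = \frac{393}{44} \approx 8.9318$)
$Y{\left(p,J \right)} = - J p$ ($Y{\left(p,J \right)} = J - \left(J p + J\right) = J - \left(J + J p\right) = - J p$)
$\frac{966393}{Y{\left(M{\left(A{\left(3,4 \right)} \right)},t \right)}} = \frac{966393}{\left(-1\right) \frac{393}{44} \left(- \frac{3}{4}\right)} = \frac{966393}{\frac{1179}{176}} = 966393 \cdot \frac{176}{1179} = \frac{18898352}{131}$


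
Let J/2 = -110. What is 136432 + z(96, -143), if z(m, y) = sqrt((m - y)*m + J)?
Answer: 136432 + 2*sqrt(5681) ≈ 1.3658e+5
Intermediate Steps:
J = -220 (J = 2*(-110) = -220)
z(m, y) = sqrt(-220 + m*(m - y)) (z(m, y) = sqrt((m - y)*m - 220) = sqrt(m*(m - y) - 220) = sqrt(-220 + m*(m - y)))
136432 + z(96, -143) = 136432 + sqrt(-220 + 96**2 - 1*96*(-143)) = 136432 + sqrt(-220 + 9216 + 13728) = 136432 + sqrt(22724) = 136432 + 2*sqrt(5681)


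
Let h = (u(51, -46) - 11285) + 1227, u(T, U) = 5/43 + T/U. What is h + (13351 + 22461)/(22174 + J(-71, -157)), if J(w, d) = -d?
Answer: -444242081261/44170718 ≈ -10057.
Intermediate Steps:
u(T, U) = 5/43 + T/U (u(T, U) = 5*(1/43) + T/U = 5/43 + T/U)
h = -19896687/1978 (h = ((5/43 + 51/(-46)) - 11285) + 1227 = ((5/43 + 51*(-1/46)) - 11285) + 1227 = ((5/43 - 51/46) - 11285) + 1227 = (-1963/1978 - 11285) + 1227 = -22323693/1978 + 1227 = -19896687/1978 ≈ -10059.)
h + (13351 + 22461)/(22174 + J(-71, -157)) = -19896687/1978 + (13351 + 22461)/(22174 - 1*(-157)) = -19896687/1978 + 35812/(22174 + 157) = -19896687/1978 + 35812/22331 = -444242081261/44170718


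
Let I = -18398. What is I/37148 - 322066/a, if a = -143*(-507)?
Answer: -6648990583/1346633574 ≈ -4.9375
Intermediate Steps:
a = 72501
I/37148 - 322066/a = -18398/37148 - 322066/72501 = -18398*1/37148 - 322066*1/72501 = -9199/18574 - 322066/72501 = -6648990583/1346633574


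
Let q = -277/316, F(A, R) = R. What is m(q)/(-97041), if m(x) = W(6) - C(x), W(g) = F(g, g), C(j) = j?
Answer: -2173/30664956 ≈ -7.0863e-5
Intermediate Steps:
q = -277/316 (q = -277*1/316 = -277/316 ≈ -0.87658)
W(g) = g
m(x) = 6 - x
m(q)/(-97041) = (6 - 1*(-277/316))/(-97041) = (6 + 277/316)*(-1/97041) = (2173/316)*(-1/97041) = -2173/30664956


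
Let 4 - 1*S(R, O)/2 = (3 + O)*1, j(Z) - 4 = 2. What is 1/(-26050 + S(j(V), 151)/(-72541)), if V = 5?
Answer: -72541/1889692750 ≈ -3.8388e-5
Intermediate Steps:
j(Z) = 6 (j(Z) = 4 + 2 = 6)
S(R, O) = 2 - 2*O (S(R, O) = 8 - 2*(3 + O) = 8 + (-6 - 2*O) = 2 - 2*O)
1/(-26050 + S(j(V), 151)/(-72541)) = 1/(-26050 + (2 - 2*151)/(-72541)) = 1/(-26050 + (2 - 302)*(-1/72541)) = 1/(-26050 - 300*(-1/72541)) = 1/(-26050 + 300/72541) = 1/(-1889692750/72541) = -72541/1889692750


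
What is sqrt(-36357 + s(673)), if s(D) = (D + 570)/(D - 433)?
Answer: I*sqrt(130866555)/60 ≈ 190.66*I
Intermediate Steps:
s(D) = (570 + D)/(-433 + D)
sqrt(-36357 + s(673)) = sqrt(-36357 + (570 + 673)/(-433 + 673)) = sqrt(-36357 + 1243/240) = sqrt(-8724437/240) = I*sqrt(130866555)/60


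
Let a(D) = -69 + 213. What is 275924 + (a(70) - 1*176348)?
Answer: 99720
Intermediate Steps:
a(D) = 144
275924 + (a(70) - 1*176348) = 275924 + (144 - 1*176348) = 275924 + (144 - 176348) = 275924 - 176204 = 99720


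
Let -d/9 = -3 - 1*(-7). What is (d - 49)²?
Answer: 7225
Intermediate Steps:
d = -36 (d = -9*(-3 - 1*(-7)) = -9*(-3 + 7) = -9*4 = -36)
(d - 49)² = (-36 - 49)² = (-85)² = 7225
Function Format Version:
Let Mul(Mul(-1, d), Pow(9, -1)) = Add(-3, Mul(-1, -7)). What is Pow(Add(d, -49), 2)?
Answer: 7225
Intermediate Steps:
d = -36 (d = Mul(-9, Add(-3, Mul(-1, -7))) = Mul(-9, Add(-3, 7)) = Mul(-9, 4) = -36)
Pow(Add(d, -49), 2) = Pow(Add(-36, -49), 2) = Pow(-85, 2) = 7225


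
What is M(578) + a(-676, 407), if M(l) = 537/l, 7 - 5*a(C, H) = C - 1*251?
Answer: 542537/2890 ≈ 187.73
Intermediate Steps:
a(C, H) = 258/5 - C/5 (a(C, H) = 7/5 - (C - 1*251)/5 = 7/5 - (C - 251)/5 = 7/5 - (-251 + C)/5 = 7/5 + (251/5 - C/5) = 258/5 - C/5)
M(578) + a(-676, 407) = 537/578 + (258/5 - ⅕*(-676)) = 537*(1/578) + (258/5 + 676/5) = 537/578 + 934/5 = 542537/2890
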